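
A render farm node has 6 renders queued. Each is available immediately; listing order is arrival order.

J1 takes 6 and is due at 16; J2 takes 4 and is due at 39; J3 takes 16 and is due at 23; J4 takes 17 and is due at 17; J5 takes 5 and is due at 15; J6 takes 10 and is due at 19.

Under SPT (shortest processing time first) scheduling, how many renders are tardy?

3

SPT (increasing processing time): J2 J5 J1 J6 J3 J4.
J2: 0→4, due 39, tardiness 0
J5: 4→9, due 15, tardiness 0
J1: 9→15, due 16, tardiness 0
J6: 15→25, due 19, tardiness 6
J3: 25→41, due 23, tardiness 18
J4: 41→58, due 17, tardiness 41
Late renders: 3.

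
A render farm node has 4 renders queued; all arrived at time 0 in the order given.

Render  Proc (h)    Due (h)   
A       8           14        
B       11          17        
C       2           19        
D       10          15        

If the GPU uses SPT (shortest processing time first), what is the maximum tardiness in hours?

SPT (increasing processing time): C A D B.
C: 0→2, due 19, tardiness 0
A: 2→10, due 14, tardiness 0
D: 10→20, due 15, tardiness 5
B: 20→31, due 17, tardiness 14
Maximum = 14.

14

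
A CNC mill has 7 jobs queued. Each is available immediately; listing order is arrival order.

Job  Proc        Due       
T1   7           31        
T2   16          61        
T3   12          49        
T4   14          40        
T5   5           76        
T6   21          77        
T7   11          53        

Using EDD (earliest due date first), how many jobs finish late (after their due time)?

EDD (increasing due date): T1 T4 T3 T7 T2 T5 T6.
T1: 0→7, due 31, tardiness 0
T4: 7→21, due 40, tardiness 0
T3: 21→33, due 49, tardiness 0
T7: 33→44, due 53, tardiness 0
T2: 44→60, due 61, tardiness 0
T5: 60→65, due 76, tardiness 0
T6: 65→86, due 77, tardiness 9
Late jobs: 1.

1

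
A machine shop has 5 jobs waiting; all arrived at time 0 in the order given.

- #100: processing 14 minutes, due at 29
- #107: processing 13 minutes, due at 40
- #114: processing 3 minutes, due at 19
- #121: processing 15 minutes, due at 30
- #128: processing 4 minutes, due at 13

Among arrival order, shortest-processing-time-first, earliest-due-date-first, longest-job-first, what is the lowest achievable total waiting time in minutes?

64

FIFO (arrival order): #100 #107 #114 #121 #128.
#100: waits 0, runs 0→14
#107: waits 14, runs 14→27
#114: waits 27, runs 27→30
#121: waits 30, runs 30→45
#128: waits 45, runs 45→49
Sum = 0+14+27+30+45 = 116.
SPT (increasing processing time): #114 #128 #107 #100 #121.
#114: waits 0, runs 0→3
#128: waits 3, runs 3→7
#107: waits 7, runs 7→20
#100: waits 20, runs 20→34
#121: waits 34, runs 34→49
Sum = 0+3+7+20+34 = 64.
EDD (increasing due date): #128 #114 #100 #121 #107.
#128: waits 0, runs 0→4
#114: waits 4, runs 4→7
#100: waits 7, runs 7→21
#121: waits 21, runs 21→36
#107: waits 36, runs 36→49
Sum = 0+4+7+21+36 = 68.
LPT (decreasing processing time): #121 #100 #107 #128 #114.
#121: waits 0, runs 0→15
#100: waits 15, runs 15→29
#107: waits 29, runs 29→42
#128: waits 42, runs 42→46
#114: waits 46, runs 46→49
Sum = 0+15+29+42+46 = 132.
FIFO 116, SPT 64, EDD 68, LPT 132 → minimum 64.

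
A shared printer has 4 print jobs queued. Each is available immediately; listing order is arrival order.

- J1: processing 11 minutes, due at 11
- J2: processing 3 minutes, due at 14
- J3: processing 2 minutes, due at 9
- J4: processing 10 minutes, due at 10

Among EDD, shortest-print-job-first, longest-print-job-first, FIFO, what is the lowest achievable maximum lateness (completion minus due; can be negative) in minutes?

12

EDD (increasing due date): J3 J4 J1 J2.
J3: 0→2, due 9, lateness -7
J4: 2→12, due 10, lateness 2
J1: 12→23, due 11, lateness 12
J2: 23→26, due 14, lateness 12
Maximum = 12.
SPT (increasing processing time): J3 J2 J4 J1.
J3: 0→2, due 9, lateness -7
J2: 2→5, due 14, lateness -9
J4: 5→15, due 10, lateness 5
J1: 15→26, due 11, lateness 15
Maximum = 15.
LPT (decreasing processing time): J1 J4 J2 J3.
J1: 0→11, due 11, lateness 0
J4: 11→21, due 10, lateness 11
J2: 21→24, due 14, lateness 10
J3: 24→26, due 9, lateness 17
Maximum = 17.
FIFO (arrival order): J1 J2 J3 J4.
J1: 0→11, due 11, lateness 0
J2: 11→14, due 14, lateness 0
J3: 14→16, due 9, lateness 7
J4: 16→26, due 10, lateness 16
Maximum = 16.
EDD 12, SPT 15, LPT 17, FIFO 16 → minimum 12.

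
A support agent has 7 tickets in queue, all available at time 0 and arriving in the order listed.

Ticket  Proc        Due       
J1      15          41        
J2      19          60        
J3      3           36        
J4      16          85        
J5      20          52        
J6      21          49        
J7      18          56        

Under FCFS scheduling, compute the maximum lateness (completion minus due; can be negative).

FIFO (arrival order): J1 J2 J3 J4 J5 J6 J7.
J1: 0→15, due 41, lateness -26
J2: 15→34, due 60, lateness -26
J3: 34→37, due 36, lateness 1
J4: 37→53, due 85, lateness -32
J5: 53→73, due 52, lateness 21
J6: 73→94, due 49, lateness 45
J7: 94→112, due 56, lateness 56
Maximum = 56.

56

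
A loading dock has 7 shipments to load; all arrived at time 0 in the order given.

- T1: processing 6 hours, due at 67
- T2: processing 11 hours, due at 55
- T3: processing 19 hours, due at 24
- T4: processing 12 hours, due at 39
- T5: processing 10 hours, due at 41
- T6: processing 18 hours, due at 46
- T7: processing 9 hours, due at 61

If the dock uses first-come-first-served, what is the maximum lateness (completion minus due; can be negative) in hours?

30

FIFO (arrival order): T1 T2 T3 T4 T5 T6 T7.
T1: 0→6, due 67, lateness -61
T2: 6→17, due 55, lateness -38
T3: 17→36, due 24, lateness 12
T4: 36→48, due 39, lateness 9
T5: 48→58, due 41, lateness 17
T6: 58→76, due 46, lateness 30
T7: 76→85, due 61, lateness 24
Maximum = 30.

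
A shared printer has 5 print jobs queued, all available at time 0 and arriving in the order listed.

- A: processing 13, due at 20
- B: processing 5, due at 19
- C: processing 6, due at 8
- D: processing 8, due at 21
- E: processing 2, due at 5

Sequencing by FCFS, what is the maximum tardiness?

29

FIFO (arrival order): A B C D E.
A: 0→13, due 20, tardiness 0
B: 13→18, due 19, tardiness 0
C: 18→24, due 8, tardiness 16
D: 24→32, due 21, tardiness 11
E: 32→34, due 5, tardiness 29
Maximum = 29.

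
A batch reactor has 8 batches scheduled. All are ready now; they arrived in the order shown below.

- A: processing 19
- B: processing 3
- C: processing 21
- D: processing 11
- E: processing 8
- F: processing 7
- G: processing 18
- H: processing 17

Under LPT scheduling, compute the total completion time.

579

LPT (decreasing processing time): C A G H D E F B.
C: 0→21
A: 21→40
G: 40→58
H: 58→75
D: 75→86
E: 86→94
F: 94→101
B: 101→104
Sum = 21+40+58+75+86+94+101+104 = 579.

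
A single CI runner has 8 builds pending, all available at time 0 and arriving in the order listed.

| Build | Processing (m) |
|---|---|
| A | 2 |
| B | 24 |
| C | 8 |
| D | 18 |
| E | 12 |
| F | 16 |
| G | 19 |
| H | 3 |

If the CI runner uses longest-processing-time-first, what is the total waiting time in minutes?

491

LPT (decreasing processing time): B G D F E C H A.
B: waits 0, runs 0→24
G: waits 24, runs 24→43
D: waits 43, runs 43→61
F: waits 61, runs 61→77
E: waits 77, runs 77→89
C: waits 89, runs 89→97
H: waits 97, runs 97→100
A: waits 100, runs 100→102
Sum = 0+24+43+61+77+89+97+100 = 491.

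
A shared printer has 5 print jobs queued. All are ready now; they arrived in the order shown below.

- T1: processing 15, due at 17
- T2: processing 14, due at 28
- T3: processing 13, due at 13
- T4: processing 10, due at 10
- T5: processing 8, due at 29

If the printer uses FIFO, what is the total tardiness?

103

FIFO (arrival order): T1 T2 T3 T4 T5.
T1: 0→15, due 17, tardiness 0
T2: 15→29, due 28, tardiness 1
T3: 29→42, due 13, tardiness 29
T4: 42→52, due 10, tardiness 42
T5: 52→60, due 29, tardiness 31
Sum = 0+1+29+42+31 = 103.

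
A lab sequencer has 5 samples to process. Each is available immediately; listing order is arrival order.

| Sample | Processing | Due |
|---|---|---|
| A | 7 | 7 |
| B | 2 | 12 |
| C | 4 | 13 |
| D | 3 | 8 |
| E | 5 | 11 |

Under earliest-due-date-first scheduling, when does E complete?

15

EDD (increasing due date): A D E B C.
A: 0→7
D: 7→10
E: 10→15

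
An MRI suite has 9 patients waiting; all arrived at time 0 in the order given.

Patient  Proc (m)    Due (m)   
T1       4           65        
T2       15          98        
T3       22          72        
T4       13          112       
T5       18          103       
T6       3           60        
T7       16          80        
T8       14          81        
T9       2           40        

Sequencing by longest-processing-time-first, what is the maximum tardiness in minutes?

LPT (decreasing processing time): T3 T5 T7 T2 T8 T4 T1 T6 T9.
T3: 0→22, due 72, tardiness 0
T5: 22→40, due 103, tardiness 0
T7: 40→56, due 80, tardiness 0
T2: 56→71, due 98, tardiness 0
T8: 71→85, due 81, tardiness 4
T4: 85→98, due 112, tardiness 0
T1: 98→102, due 65, tardiness 37
T6: 102→105, due 60, tardiness 45
T9: 105→107, due 40, tardiness 67
Maximum = 67.

67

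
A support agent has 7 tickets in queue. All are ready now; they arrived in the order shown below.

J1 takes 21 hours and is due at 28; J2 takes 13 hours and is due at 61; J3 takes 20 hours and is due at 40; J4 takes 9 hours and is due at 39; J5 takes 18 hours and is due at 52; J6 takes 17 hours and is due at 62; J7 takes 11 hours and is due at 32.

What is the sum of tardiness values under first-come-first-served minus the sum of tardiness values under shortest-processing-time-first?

FIFO (arrival order): J1 J2 J3 J4 J5 J6 J7.
J1: 0→21, due 28, tardiness 0
J2: 21→34, due 61, tardiness 0
J3: 34→54, due 40, tardiness 14
J4: 54→63, due 39, tardiness 24
J5: 63→81, due 52, tardiness 29
J6: 81→98, due 62, tardiness 36
J7: 98→109, due 32, tardiness 77
Sum = 0+0+14+24+29+36+77 = 180.
SPT (increasing processing time): J4 J7 J2 J6 J5 J3 J1.
J4: 0→9, due 39, tardiness 0
J7: 9→20, due 32, tardiness 0
J2: 20→33, due 61, tardiness 0
J6: 33→50, due 62, tardiness 0
J5: 50→68, due 52, tardiness 16
J3: 68→88, due 40, tardiness 48
J1: 88→109, due 28, tardiness 81
Sum = 0+0+0+0+16+48+81 = 145.
Difference = 180 − 145 = 35.

35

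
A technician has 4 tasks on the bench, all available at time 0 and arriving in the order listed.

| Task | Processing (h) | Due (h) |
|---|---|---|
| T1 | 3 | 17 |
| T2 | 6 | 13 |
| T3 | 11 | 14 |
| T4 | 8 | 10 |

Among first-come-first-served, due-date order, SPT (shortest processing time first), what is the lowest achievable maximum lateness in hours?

11

FIFO (arrival order): T1 T2 T3 T4.
T1: 0→3, due 17, lateness -14
T2: 3→9, due 13, lateness -4
T3: 9→20, due 14, lateness 6
T4: 20→28, due 10, lateness 18
Maximum = 18.
EDD (increasing due date): T4 T2 T3 T1.
T4: 0→8, due 10, lateness -2
T2: 8→14, due 13, lateness 1
T3: 14→25, due 14, lateness 11
T1: 25→28, due 17, lateness 11
Maximum = 11.
SPT (increasing processing time): T1 T2 T4 T3.
T1: 0→3, due 17, lateness -14
T2: 3→9, due 13, lateness -4
T4: 9→17, due 10, lateness 7
T3: 17→28, due 14, lateness 14
Maximum = 14.
FIFO 18, EDD 11, SPT 14 → minimum 11.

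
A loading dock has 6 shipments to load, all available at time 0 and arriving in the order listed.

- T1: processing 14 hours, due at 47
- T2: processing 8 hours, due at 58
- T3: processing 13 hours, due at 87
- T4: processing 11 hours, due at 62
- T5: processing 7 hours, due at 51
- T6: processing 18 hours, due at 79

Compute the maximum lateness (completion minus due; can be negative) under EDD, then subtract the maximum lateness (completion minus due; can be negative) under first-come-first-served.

-18

EDD (increasing due date): T1 T5 T2 T4 T6 T3.
T1: 0→14, due 47, lateness -33
T5: 14→21, due 51, lateness -30
T2: 21→29, due 58, lateness -29
T4: 29→40, due 62, lateness -22
T6: 40→58, due 79, lateness -21
T3: 58→71, due 87, lateness -16
Maximum = -16.
FIFO (arrival order): T1 T2 T3 T4 T5 T6.
T1: 0→14, due 47, lateness -33
T2: 14→22, due 58, lateness -36
T3: 22→35, due 87, lateness -52
T4: 35→46, due 62, lateness -16
T5: 46→53, due 51, lateness 2
T6: 53→71, due 79, lateness -8
Maximum = 2.
Difference = -16 − 2 = -18.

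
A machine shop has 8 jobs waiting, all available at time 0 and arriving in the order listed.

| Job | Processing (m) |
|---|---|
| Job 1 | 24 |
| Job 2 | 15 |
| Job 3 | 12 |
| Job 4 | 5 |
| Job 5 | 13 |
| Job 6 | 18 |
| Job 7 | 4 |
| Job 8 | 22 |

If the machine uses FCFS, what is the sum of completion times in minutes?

FIFO (arrival order): Job 1 Job 2 Job 3 Job 4 Job 5 Job 6 Job 7 Job 8.
Job 1: 0→24
Job 2: 24→39
Job 3: 39→51
Job 4: 51→56
Job 5: 56→69
Job 6: 69→87
Job 7: 87→91
Job 8: 91→113
Sum = 24+39+51+56+69+87+91+113 = 530.

530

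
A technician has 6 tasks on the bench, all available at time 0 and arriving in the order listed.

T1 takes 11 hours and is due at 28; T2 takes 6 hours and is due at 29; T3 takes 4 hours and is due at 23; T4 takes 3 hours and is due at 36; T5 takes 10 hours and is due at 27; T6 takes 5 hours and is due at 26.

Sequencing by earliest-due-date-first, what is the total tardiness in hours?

12

EDD (increasing due date): T3 T6 T5 T1 T2 T4.
T3: 0→4, due 23, tardiness 0
T6: 4→9, due 26, tardiness 0
T5: 9→19, due 27, tardiness 0
T1: 19→30, due 28, tardiness 2
T2: 30→36, due 29, tardiness 7
T4: 36→39, due 36, tardiness 3
Sum = 0+0+0+2+7+3 = 12.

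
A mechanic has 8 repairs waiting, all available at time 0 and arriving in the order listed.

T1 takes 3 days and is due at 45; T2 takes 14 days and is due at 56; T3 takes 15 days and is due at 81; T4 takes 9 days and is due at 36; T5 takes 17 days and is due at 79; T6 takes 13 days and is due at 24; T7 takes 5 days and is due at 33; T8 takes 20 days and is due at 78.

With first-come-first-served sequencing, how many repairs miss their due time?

4

FIFO (arrival order): T1 T2 T3 T4 T5 T6 T7 T8.
T1: 0→3, due 45, tardiness 0
T2: 3→17, due 56, tardiness 0
T3: 17→32, due 81, tardiness 0
T4: 32→41, due 36, tardiness 5
T5: 41→58, due 79, tardiness 0
T6: 58→71, due 24, tardiness 47
T7: 71→76, due 33, tardiness 43
T8: 76→96, due 78, tardiness 18
Late repairs: 4.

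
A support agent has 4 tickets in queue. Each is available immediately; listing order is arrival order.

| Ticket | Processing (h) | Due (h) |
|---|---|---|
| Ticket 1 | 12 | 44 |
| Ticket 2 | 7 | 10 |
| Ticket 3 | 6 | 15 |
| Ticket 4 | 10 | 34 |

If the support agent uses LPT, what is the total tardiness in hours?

LPT (decreasing processing time): Ticket 1 Ticket 4 Ticket 2 Ticket 3.
Ticket 1: 0→12, due 44, tardiness 0
Ticket 4: 12→22, due 34, tardiness 0
Ticket 2: 22→29, due 10, tardiness 19
Ticket 3: 29→35, due 15, tardiness 20
Sum = 0+0+19+20 = 39.

39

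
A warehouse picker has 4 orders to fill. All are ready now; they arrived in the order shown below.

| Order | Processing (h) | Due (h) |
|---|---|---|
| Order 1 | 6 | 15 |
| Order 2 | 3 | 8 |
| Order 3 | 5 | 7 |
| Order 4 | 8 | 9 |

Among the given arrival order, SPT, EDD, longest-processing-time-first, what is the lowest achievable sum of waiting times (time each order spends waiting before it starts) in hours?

25

FIFO (arrival order): Order 1 Order 2 Order 3 Order 4.
Order 1: waits 0, runs 0→6
Order 2: waits 6, runs 6→9
Order 3: waits 9, runs 9→14
Order 4: waits 14, runs 14→22
Sum = 0+6+9+14 = 29.
SPT (increasing processing time): Order 2 Order 3 Order 1 Order 4.
Order 2: waits 0, runs 0→3
Order 3: waits 3, runs 3→8
Order 1: waits 8, runs 8→14
Order 4: waits 14, runs 14→22
Sum = 0+3+8+14 = 25.
EDD (increasing due date): Order 3 Order 2 Order 4 Order 1.
Order 3: waits 0, runs 0→5
Order 2: waits 5, runs 5→8
Order 4: waits 8, runs 8→16
Order 1: waits 16, runs 16→22
Sum = 0+5+8+16 = 29.
LPT (decreasing processing time): Order 4 Order 1 Order 3 Order 2.
Order 4: waits 0, runs 0→8
Order 1: waits 8, runs 8→14
Order 3: waits 14, runs 14→19
Order 2: waits 19, runs 19→22
Sum = 0+8+14+19 = 41.
FIFO 29, SPT 25, EDD 29, LPT 41 → minimum 25.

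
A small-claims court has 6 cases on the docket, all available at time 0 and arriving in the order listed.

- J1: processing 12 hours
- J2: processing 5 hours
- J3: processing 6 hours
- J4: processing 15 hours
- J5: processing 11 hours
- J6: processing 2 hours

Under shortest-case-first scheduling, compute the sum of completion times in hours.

133

SPT (increasing processing time): J6 J2 J3 J5 J1 J4.
J6: 0→2
J2: 2→7
J3: 7→13
J5: 13→24
J1: 24→36
J4: 36→51
Sum = 2+7+13+24+36+51 = 133.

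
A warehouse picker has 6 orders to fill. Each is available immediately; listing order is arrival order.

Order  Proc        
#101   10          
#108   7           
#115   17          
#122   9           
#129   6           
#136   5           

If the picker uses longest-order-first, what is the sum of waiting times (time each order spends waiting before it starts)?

172

LPT (decreasing processing time): #115 #101 #122 #108 #129 #136.
#115: waits 0, runs 0→17
#101: waits 17, runs 17→27
#122: waits 27, runs 27→36
#108: waits 36, runs 36→43
#129: waits 43, runs 43→49
#136: waits 49, runs 49→54
Sum = 0+17+27+36+43+49 = 172.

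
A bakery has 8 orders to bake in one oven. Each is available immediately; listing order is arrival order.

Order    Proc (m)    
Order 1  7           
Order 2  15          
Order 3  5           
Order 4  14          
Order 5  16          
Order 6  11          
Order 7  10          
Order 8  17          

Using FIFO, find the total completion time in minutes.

395

FIFO (arrival order): Order 1 Order 2 Order 3 Order 4 Order 5 Order 6 Order 7 Order 8.
Order 1: 0→7
Order 2: 7→22
Order 3: 22→27
Order 4: 27→41
Order 5: 41→57
Order 6: 57→68
Order 7: 68→78
Order 8: 78→95
Sum = 7+22+27+41+57+68+78+95 = 395.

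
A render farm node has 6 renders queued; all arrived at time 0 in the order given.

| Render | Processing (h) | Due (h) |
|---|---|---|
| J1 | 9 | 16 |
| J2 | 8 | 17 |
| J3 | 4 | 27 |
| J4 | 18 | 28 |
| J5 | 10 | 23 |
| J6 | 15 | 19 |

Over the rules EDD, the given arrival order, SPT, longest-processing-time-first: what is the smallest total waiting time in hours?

114

EDD (increasing due date): J1 J2 J6 J5 J3 J4.
J1: waits 0, runs 0→9
J2: waits 9, runs 9→17
J6: waits 17, runs 17→32
J5: waits 32, runs 32→42
J3: waits 42, runs 42→46
J4: waits 46, runs 46→64
Sum = 0+9+17+32+42+46 = 146.
FIFO (arrival order): J1 J2 J3 J4 J5 J6.
J1: waits 0, runs 0→9
J2: waits 9, runs 9→17
J3: waits 17, runs 17→21
J4: waits 21, runs 21→39
J5: waits 39, runs 39→49
J6: waits 49, runs 49→64
Sum = 0+9+17+21+39+49 = 135.
SPT (increasing processing time): J3 J2 J1 J5 J6 J4.
J3: waits 0, runs 0→4
J2: waits 4, runs 4→12
J1: waits 12, runs 12→21
J5: waits 21, runs 21→31
J6: waits 31, runs 31→46
J4: waits 46, runs 46→64
Sum = 0+4+12+21+31+46 = 114.
LPT (decreasing processing time): J4 J6 J5 J1 J2 J3.
J4: waits 0, runs 0→18
J6: waits 18, runs 18→33
J5: waits 33, runs 33→43
J1: waits 43, runs 43→52
J2: waits 52, runs 52→60
J3: waits 60, runs 60→64
Sum = 0+18+33+43+52+60 = 206.
EDD 146, FIFO 135, SPT 114, LPT 206 → minimum 114.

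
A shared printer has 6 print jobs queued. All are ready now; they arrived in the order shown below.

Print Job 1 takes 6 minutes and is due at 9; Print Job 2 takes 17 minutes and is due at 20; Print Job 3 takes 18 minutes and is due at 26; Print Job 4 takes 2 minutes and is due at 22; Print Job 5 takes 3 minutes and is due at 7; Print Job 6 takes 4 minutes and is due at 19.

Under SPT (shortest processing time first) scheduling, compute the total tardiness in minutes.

42

SPT (increasing processing time): Print Job 4 Print Job 5 Print Job 6 Print Job 1 Print Job 2 Print Job 3.
Print Job 4: 0→2, due 22, tardiness 0
Print Job 5: 2→5, due 7, tardiness 0
Print Job 6: 5→9, due 19, tardiness 0
Print Job 1: 9→15, due 9, tardiness 6
Print Job 2: 15→32, due 20, tardiness 12
Print Job 3: 32→50, due 26, tardiness 24
Sum = 0+0+0+6+12+24 = 42.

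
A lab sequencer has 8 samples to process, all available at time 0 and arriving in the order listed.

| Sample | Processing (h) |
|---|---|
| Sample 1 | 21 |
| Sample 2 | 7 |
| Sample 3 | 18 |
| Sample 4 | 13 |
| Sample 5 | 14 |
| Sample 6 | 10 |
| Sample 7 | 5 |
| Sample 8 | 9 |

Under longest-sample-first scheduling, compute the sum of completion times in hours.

529

LPT (decreasing processing time): Sample 1 Sample 3 Sample 5 Sample 4 Sample 6 Sample 8 Sample 2 Sample 7.
Sample 1: 0→21
Sample 3: 21→39
Sample 5: 39→53
Sample 4: 53→66
Sample 6: 66→76
Sample 8: 76→85
Sample 2: 85→92
Sample 7: 92→97
Sum = 21+39+53+66+76+85+92+97 = 529.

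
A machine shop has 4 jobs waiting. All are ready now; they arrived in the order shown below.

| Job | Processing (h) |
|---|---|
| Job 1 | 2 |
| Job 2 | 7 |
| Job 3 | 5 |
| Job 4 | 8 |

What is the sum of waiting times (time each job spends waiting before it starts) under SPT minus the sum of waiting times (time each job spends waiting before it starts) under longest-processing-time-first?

SPT (increasing processing time): Job 1 Job 3 Job 2 Job 4.
Job 1: waits 0, runs 0→2
Job 3: waits 2, runs 2→7
Job 2: waits 7, runs 7→14
Job 4: waits 14, runs 14→22
Sum = 0+2+7+14 = 23.
LPT (decreasing processing time): Job 4 Job 2 Job 3 Job 1.
Job 4: waits 0, runs 0→8
Job 2: waits 8, runs 8→15
Job 3: waits 15, runs 15→20
Job 1: waits 20, runs 20→22
Sum = 0+8+15+20 = 43.
Difference = 23 − 43 = -20.

-20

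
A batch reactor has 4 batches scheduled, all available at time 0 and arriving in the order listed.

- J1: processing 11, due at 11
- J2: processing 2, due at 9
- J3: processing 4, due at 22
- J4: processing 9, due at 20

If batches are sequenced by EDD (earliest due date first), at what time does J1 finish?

EDD (increasing due date): J2 J1 J4 J3.
J2: 0→2
J1: 2→13

13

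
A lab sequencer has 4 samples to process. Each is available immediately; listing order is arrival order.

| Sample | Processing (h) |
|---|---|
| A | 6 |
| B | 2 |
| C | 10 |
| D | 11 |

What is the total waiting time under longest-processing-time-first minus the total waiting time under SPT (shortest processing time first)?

LPT (decreasing processing time): D C A B.
D: waits 0, runs 0→11
C: waits 11, runs 11→21
A: waits 21, runs 21→27
B: waits 27, runs 27→29
Sum = 0+11+21+27 = 59.
SPT (increasing processing time): B A C D.
B: waits 0, runs 0→2
A: waits 2, runs 2→8
C: waits 8, runs 8→18
D: waits 18, runs 18→29
Sum = 0+2+8+18 = 28.
Difference = 59 − 28 = 31.

31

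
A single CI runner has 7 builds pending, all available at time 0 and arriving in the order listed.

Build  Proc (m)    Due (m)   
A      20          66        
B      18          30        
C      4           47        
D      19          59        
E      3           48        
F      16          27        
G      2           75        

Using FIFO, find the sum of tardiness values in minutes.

FIFO (arrival order): A B C D E F G.
A: 0→20, due 66, tardiness 0
B: 20→38, due 30, tardiness 8
C: 38→42, due 47, tardiness 0
D: 42→61, due 59, tardiness 2
E: 61→64, due 48, tardiness 16
F: 64→80, due 27, tardiness 53
G: 80→82, due 75, tardiness 7
Sum = 0+8+0+2+16+53+7 = 86.

86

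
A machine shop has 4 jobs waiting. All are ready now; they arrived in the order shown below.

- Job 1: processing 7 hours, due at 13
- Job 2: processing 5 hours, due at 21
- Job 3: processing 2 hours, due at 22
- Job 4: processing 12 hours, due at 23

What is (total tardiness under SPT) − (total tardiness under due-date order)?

1

SPT (increasing processing time): Job 3 Job 2 Job 1 Job 4.
Job 3: 0→2, due 22, tardiness 0
Job 2: 2→7, due 21, tardiness 0
Job 1: 7→14, due 13, tardiness 1
Job 4: 14→26, due 23, tardiness 3
Sum = 0+0+1+3 = 4.
EDD (increasing due date): Job 1 Job 2 Job 3 Job 4.
Job 1: 0→7, due 13, tardiness 0
Job 2: 7→12, due 21, tardiness 0
Job 3: 12→14, due 22, tardiness 0
Job 4: 14→26, due 23, tardiness 3
Sum = 0+0+0+3 = 3.
Difference = 4 − 3 = 1.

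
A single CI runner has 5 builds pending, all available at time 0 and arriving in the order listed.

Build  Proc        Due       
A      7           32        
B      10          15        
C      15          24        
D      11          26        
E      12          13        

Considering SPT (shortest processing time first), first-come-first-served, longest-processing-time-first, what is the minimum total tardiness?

62

SPT (increasing processing time): A B D E C.
A: 0→7, due 32, tardiness 0
B: 7→17, due 15, tardiness 2
D: 17→28, due 26, tardiness 2
E: 28→40, due 13, tardiness 27
C: 40→55, due 24, tardiness 31
Sum = 0+2+2+27+31 = 62.
FIFO (arrival order): A B C D E.
A: 0→7, due 32, tardiness 0
B: 7→17, due 15, tardiness 2
C: 17→32, due 24, tardiness 8
D: 32→43, due 26, tardiness 17
E: 43→55, due 13, tardiness 42
Sum = 0+2+8+17+42 = 69.
LPT (decreasing processing time): C E D B A.
C: 0→15, due 24, tardiness 0
E: 15→27, due 13, tardiness 14
D: 27→38, due 26, tardiness 12
B: 38→48, due 15, tardiness 33
A: 48→55, due 32, tardiness 23
Sum = 0+14+12+33+23 = 82.
SPT 62, FIFO 69, LPT 82 → minimum 62.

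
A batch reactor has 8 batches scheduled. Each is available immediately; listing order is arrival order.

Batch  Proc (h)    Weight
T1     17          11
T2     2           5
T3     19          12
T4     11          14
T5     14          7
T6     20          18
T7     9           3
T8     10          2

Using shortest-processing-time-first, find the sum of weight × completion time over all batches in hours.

SPT (increasing processing time): T2 T7 T8 T4 T5 T1 T3 T6.
T2: finishes 2, weight 5, w·C = 10
T7: finishes 11, weight 3, w·C = 33
T8: finishes 21, weight 2, w·C = 42
T4: finishes 32, weight 14, w·C = 448
T5: finishes 46, weight 7, w·C = 322
T1: finishes 63, weight 11, w·C = 693
T3: finishes 82, weight 12, w·C = 984
T6: finishes 102, weight 18, w·C = 1836
Sum = 10+33+42+448+322+693+984+1836 = 4368.

4368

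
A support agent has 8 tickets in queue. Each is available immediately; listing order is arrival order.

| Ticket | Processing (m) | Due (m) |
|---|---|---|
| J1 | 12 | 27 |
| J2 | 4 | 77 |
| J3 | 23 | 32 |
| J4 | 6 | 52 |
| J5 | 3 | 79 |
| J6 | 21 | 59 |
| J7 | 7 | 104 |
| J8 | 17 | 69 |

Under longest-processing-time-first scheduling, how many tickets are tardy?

4

LPT (decreasing processing time): J3 J6 J8 J1 J7 J4 J2 J5.
J3: 0→23, due 32, tardiness 0
J6: 23→44, due 59, tardiness 0
J8: 44→61, due 69, tardiness 0
J1: 61→73, due 27, tardiness 46
J7: 73→80, due 104, tardiness 0
J4: 80→86, due 52, tardiness 34
J2: 86→90, due 77, tardiness 13
J5: 90→93, due 79, tardiness 14
Late tickets: 4.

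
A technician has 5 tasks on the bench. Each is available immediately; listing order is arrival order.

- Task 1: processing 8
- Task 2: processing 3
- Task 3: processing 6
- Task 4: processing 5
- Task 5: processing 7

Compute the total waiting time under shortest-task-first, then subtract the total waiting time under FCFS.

SPT (increasing processing time): Task 2 Task 4 Task 3 Task 5 Task 1.
Task 2: waits 0, runs 0→3
Task 4: waits 3, runs 3→8
Task 3: waits 8, runs 8→14
Task 5: waits 14, runs 14→21
Task 1: waits 21, runs 21→29
Sum = 0+3+8+14+21 = 46.
FIFO (arrival order): Task 1 Task 2 Task 3 Task 4 Task 5.
Task 1: waits 0, runs 0→8
Task 2: waits 8, runs 8→11
Task 3: waits 11, runs 11→17
Task 4: waits 17, runs 17→22
Task 5: waits 22, runs 22→29
Sum = 0+8+11+17+22 = 58.
Difference = 46 − 58 = -12.

-12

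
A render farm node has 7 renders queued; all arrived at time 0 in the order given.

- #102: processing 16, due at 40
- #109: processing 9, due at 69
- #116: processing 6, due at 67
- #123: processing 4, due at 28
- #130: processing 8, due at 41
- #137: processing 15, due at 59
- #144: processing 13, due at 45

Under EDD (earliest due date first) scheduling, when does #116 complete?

EDD (increasing due date): #123 #102 #130 #144 #137 #116 #109.
#123: 0→4
#102: 4→20
#130: 20→28
#144: 28→41
#137: 41→56
#116: 56→62

62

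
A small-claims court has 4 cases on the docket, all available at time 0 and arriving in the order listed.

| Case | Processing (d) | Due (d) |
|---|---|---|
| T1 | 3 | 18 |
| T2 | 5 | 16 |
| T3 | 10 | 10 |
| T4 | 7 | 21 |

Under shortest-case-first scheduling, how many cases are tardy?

SPT (increasing processing time): T1 T2 T4 T3.
T1: 0→3, due 18, tardiness 0
T2: 3→8, due 16, tardiness 0
T4: 8→15, due 21, tardiness 0
T3: 15→25, due 10, tardiness 15
Late cases: 1.

1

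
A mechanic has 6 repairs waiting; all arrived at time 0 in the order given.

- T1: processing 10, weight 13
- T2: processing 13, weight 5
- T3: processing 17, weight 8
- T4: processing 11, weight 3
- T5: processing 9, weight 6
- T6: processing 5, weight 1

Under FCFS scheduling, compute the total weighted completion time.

1143

FIFO (arrival order): T1 T2 T3 T4 T5 T6.
T1: finishes 10, weight 13, w·C = 130
T2: finishes 23, weight 5, w·C = 115
T3: finishes 40, weight 8, w·C = 320
T4: finishes 51, weight 3, w·C = 153
T5: finishes 60, weight 6, w·C = 360
T6: finishes 65, weight 1, w·C = 65
Sum = 130+115+320+153+360+65 = 1143.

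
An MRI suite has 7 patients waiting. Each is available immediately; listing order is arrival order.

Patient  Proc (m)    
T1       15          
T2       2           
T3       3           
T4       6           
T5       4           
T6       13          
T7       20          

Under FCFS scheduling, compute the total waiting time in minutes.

151

FIFO (arrival order): T1 T2 T3 T4 T5 T6 T7.
T1: waits 0, runs 0→15
T2: waits 15, runs 15→17
T3: waits 17, runs 17→20
T4: waits 20, runs 20→26
T5: waits 26, runs 26→30
T6: waits 30, runs 30→43
T7: waits 43, runs 43→63
Sum = 0+15+17+20+26+30+43 = 151.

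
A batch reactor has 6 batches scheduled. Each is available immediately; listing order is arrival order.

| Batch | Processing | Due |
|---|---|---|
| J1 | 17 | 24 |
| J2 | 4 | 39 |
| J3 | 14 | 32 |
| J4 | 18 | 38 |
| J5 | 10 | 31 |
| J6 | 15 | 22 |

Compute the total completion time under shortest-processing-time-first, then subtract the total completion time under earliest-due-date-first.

SPT (increasing processing time): J2 J5 J3 J6 J1 J4.
J2: 0→4
J5: 4→14
J3: 14→28
J6: 28→43
J1: 43→60
J4: 60→78
Sum = 4+14+28+43+60+78 = 227.
EDD (increasing due date): J6 J1 J5 J3 J4 J2.
J6: 0→15
J1: 15→32
J5: 32→42
J3: 42→56
J4: 56→74
J2: 74→78
Sum = 15+32+42+56+74+78 = 297.
Difference = 227 − 297 = -70.

-70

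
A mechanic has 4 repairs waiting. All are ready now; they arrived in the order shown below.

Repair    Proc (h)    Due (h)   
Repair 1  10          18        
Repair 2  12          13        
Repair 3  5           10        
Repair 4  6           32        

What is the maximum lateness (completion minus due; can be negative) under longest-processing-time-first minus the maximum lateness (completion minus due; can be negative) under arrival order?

6

LPT (decreasing processing time): Repair 2 Repair 1 Repair 4 Repair 3.
Repair 2: 0→12, due 13, lateness -1
Repair 1: 12→22, due 18, lateness 4
Repair 4: 22→28, due 32, lateness -4
Repair 3: 28→33, due 10, lateness 23
Maximum = 23.
FIFO (arrival order): Repair 1 Repair 2 Repair 3 Repair 4.
Repair 1: 0→10, due 18, lateness -8
Repair 2: 10→22, due 13, lateness 9
Repair 3: 22→27, due 10, lateness 17
Repair 4: 27→33, due 32, lateness 1
Maximum = 17.
Difference = 23 − 17 = 6.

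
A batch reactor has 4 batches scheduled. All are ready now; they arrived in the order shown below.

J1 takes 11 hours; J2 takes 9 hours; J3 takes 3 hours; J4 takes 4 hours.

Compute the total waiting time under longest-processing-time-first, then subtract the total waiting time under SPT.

LPT (decreasing processing time): J1 J2 J4 J3.
J1: waits 0, runs 0→11
J2: waits 11, runs 11→20
J4: waits 20, runs 20→24
J3: waits 24, runs 24→27
Sum = 0+11+20+24 = 55.
SPT (increasing processing time): J3 J4 J2 J1.
J3: waits 0, runs 0→3
J4: waits 3, runs 3→7
J2: waits 7, runs 7→16
J1: waits 16, runs 16→27
Sum = 0+3+7+16 = 26.
Difference = 55 − 26 = 29.

29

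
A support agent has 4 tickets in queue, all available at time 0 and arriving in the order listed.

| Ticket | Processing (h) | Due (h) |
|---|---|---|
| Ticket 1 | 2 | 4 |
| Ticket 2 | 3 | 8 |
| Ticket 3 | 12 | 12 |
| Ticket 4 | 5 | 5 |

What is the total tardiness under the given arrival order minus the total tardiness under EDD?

FIFO (arrival order): Ticket 1 Ticket 2 Ticket 3 Ticket 4.
Ticket 1: 0→2, due 4, tardiness 0
Ticket 2: 2→5, due 8, tardiness 0
Ticket 3: 5→17, due 12, tardiness 5
Ticket 4: 17→22, due 5, tardiness 17
Sum = 0+0+5+17 = 22.
EDD (increasing due date): Ticket 1 Ticket 4 Ticket 2 Ticket 3.
Ticket 1: 0→2, due 4, tardiness 0
Ticket 4: 2→7, due 5, tardiness 2
Ticket 2: 7→10, due 8, tardiness 2
Ticket 3: 10→22, due 12, tardiness 10
Sum = 0+2+2+10 = 14.
Difference = 22 − 14 = 8.

8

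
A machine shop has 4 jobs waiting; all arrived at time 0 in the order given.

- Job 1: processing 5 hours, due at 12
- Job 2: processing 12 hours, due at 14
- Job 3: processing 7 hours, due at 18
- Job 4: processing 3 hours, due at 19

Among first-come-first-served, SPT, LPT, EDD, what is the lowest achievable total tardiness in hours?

FIFO (arrival order): Job 1 Job 2 Job 3 Job 4.
Job 1: 0→5, due 12, tardiness 0
Job 2: 5→17, due 14, tardiness 3
Job 3: 17→24, due 18, tardiness 6
Job 4: 24→27, due 19, tardiness 8
Sum = 0+3+6+8 = 17.
SPT (increasing processing time): Job 4 Job 1 Job 3 Job 2.
Job 4: 0→3, due 19, tardiness 0
Job 1: 3→8, due 12, tardiness 0
Job 3: 8→15, due 18, tardiness 0
Job 2: 15→27, due 14, tardiness 13
Sum = 0+0+0+13 = 13.
LPT (decreasing processing time): Job 2 Job 3 Job 1 Job 4.
Job 2: 0→12, due 14, tardiness 0
Job 3: 12→19, due 18, tardiness 1
Job 1: 19→24, due 12, tardiness 12
Job 4: 24→27, due 19, tardiness 8
Sum = 0+1+12+8 = 21.
EDD (increasing due date): Job 1 Job 2 Job 3 Job 4.
Job 1: 0→5, due 12, tardiness 0
Job 2: 5→17, due 14, tardiness 3
Job 3: 17→24, due 18, tardiness 6
Job 4: 24→27, due 19, tardiness 8
Sum = 0+3+6+8 = 17.
FIFO 17, SPT 13, LPT 21, EDD 17 → minimum 13.

13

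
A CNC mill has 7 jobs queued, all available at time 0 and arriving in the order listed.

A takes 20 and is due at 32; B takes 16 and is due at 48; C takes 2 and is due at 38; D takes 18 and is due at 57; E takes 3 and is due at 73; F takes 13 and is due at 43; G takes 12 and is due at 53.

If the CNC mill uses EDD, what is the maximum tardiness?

EDD (increasing due date): A C F B G D E.
A: 0→20, due 32, tardiness 0
C: 20→22, due 38, tardiness 0
F: 22→35, due 43, tardiness 0
B: 35→51, due 48, tardiness 3
G: 51→63, due 53, tardiness 10
D: 63→81, due 57, tardiness 24
E: 81→84, due 73, tardiness 11
Maximum = 24.

24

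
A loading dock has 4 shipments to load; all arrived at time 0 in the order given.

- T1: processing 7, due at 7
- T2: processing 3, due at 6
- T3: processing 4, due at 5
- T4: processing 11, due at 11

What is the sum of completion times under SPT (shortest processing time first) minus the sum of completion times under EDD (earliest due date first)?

SPT (increasing processing time): T2 T3 T1 T4.
T2: 0→3
T3: 3→7
T1: 7→14
T4: 14→25
Sum = 3+7+14+25 = 49.
EDD (increasing due date): T3 T2 T1 T4.
T3: 0→4
T2: 4→7
T1: 7→14
T4: 14→25
Sum = 4+7+14+25 = 50.
Difference = 49 − 50 = -1.

-1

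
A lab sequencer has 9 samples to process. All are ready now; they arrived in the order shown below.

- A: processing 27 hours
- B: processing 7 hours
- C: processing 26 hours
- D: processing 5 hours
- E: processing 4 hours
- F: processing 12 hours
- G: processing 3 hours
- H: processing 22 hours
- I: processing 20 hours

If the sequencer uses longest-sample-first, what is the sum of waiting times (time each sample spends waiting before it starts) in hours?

713

LPT (decreasing processing time): A C H I F B D E G.
A: waits 0, runs 0→27
C: waits 27, runs 27→53
H: waits 53, runs 53→75
I: waits 75, runs 75→95
F: waits 95, runs 95→107
B: waits 107, runs 107→114
D: waits 114, runs 114→119
E: waits 119, runs 119→123
G: waits 123, runs 123→126
Sum = 0+27+53+75+95+107+114+119+123 = 713.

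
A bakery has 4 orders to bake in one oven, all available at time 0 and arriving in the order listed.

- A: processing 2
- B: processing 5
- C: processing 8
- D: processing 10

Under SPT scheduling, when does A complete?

SPT (increasing processing time): A B C D.
A: 0→2

2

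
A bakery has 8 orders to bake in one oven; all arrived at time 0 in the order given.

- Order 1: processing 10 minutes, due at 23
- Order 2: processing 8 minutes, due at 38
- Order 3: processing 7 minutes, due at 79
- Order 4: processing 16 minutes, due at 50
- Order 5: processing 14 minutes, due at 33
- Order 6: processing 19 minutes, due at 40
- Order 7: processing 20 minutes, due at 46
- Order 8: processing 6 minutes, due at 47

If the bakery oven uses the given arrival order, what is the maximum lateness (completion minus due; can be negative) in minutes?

FIFO (arrival order): Order 1 Order 2 Order 3 Order 4 Order 5 Order 6 Order 7 Order 8.
Order 1: 0→10, due 23, lateness -13
Order 2: 10→18, due 38, lateness -20
Order 3: 18→25, due 79, lateness -54
Order 4: 25→41, due 50, lateness -9
Order 5: 41→55, due 33, lateness 22
Order 6: 55→74, due 40, lateness 34
Order 7: 74→94, due 46, lateness 48
Order 8: 94→100, due 47, lateness 53
Maximum = 53.

53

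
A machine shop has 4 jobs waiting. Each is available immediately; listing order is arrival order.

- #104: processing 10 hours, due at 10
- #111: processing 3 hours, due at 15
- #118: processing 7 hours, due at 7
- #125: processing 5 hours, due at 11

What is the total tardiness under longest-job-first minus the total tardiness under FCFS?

LPT (decreasing processing time): #104 #118 #125 #111.
#104: 0→10, due 10, tardiness 0
#118: 10→17, due 7, tardiness 10
#125: 17→22, due 11, tardiness 11
#111: 22→25, due 15, tardiness 10
Sum = 0+10+11+10 = 31.
FIFO (arrival order): #104 #111 #118 #125.
#104: 0→10, due 10, tardiness 0
#111: 10→13, due 15, tardiness 0
#118: 13→20, due 7, tardiness 13
#125: 20→25, due 11, tardiness 14
Sum = 0+0+13+14 = 27.
Difference = 31 − 27 = 4.

4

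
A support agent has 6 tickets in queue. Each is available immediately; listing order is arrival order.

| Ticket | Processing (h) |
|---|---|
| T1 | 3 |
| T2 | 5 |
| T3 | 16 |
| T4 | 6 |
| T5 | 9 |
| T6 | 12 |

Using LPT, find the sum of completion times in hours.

223

LPT (decreasing processing time): T3 T6 T5 T4 T2 T1.
T3: 0→16
T6: 16→28
T5: 28→37
T4: 37→43
T2: 43→48
T1: 48→51
Sum = 16+28+37+43+48+51 = 223.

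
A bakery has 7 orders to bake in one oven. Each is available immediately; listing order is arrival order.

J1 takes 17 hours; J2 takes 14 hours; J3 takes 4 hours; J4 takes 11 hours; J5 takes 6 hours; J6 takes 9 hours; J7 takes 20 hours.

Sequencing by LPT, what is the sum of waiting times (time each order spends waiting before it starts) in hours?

318

LPT (decreasing processing time): J7 J1 J2 J4 J6 J5 J3.
J7: waits 0, runs 0→20
J1: waits 20, runs 20→37
J2: waits 37, runs 37→51
J4: waits 51, runs 51→62
J6: waits 62, runs 62→71
J5: waits 71, runs 71→77
J3: waits 77, runs 77→81
Sum = 0+20+37+51+62+71+77 = 318.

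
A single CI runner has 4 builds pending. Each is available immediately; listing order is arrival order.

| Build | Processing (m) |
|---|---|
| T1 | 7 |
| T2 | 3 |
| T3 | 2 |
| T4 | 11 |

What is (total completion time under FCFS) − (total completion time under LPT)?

-21

FIFO (arrival order): T1 T2 T3 T4.
T1: 0→7
T2: 7→10
T3: 10→12
T4: 12→23
Sum = 7+10+12+23 = 52.
LPT (decreasing processing time): T4 T1 T2 T3.
T4: 0→11
T1: 11→18
T2: 18→21
T3: 21→23
Sum = 11+18+21+23 = 73.
Difference = 52 − 73 = -21.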